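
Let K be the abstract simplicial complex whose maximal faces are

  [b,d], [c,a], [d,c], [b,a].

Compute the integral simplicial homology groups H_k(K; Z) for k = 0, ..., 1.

H_0 ≅ Z,  H_1 ≅ Z.

We work with the vertex ordering a < b < c < d. The simplices of K, each written with vertices in increasing order, are:

  0-simplices (4): a, b, c, d
  1-simplices (4): ab, ac, bd, cd

Hence C_0 ≅ Z^4, C_1 ≅ Z^4.

∂_1: C_1 → C_0 maps an edge to its endpoints' difference, ∂[p,q] = q − p.
This gives a 4×4 integer matrix of rank 3; reducing to Smith normal form yields diagonal entries (1,1,1).

Reading off H_k = ker ∂_k / im ∂_{k+1}:

  H_0: rank C_0 − rank ∂_1 = 4 − 3 = 1, and the invariant factors of ∂_1 are all 1, so H_0 ≅ Z.
  H_1: rank ker ∂_1 − rank ∂_2 = (4 − 3) − 0 = 1, and there is no ∂_2, so H_1 ≅ Z.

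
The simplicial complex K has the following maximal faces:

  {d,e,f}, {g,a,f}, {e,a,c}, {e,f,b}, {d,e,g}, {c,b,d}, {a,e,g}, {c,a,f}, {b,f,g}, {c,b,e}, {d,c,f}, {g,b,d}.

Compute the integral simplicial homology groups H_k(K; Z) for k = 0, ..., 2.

K has 7 vertices, 18 edges, 12 triangles.
rank ∂_0 = 0, rank ∂_1 = 6 ⇒ b_0 = 7 − 0 − 6 = 1; all invariant factors of ∂_1 are 1 so no torsion. So H_0 = Z.
rank ∂_1 = 6, rank ∂_2 = 12 ⇒ b_1 = 18 − 6 − 12 = 0; ∂_2 has invariant factor(s) [2] giving torsion. So H_1 = Z/2.
rank ∂_2 = 12, rank ∂_3 = 0 ⇒ b_2 = 12 − 12 − 0 = 0. So H_2 = 0.

H_0 ≅ Z,  H_1 ≅ Z/2,  H_2 = 0.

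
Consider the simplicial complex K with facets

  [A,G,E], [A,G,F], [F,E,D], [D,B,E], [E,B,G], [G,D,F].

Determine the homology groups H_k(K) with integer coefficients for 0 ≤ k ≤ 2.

H_0 ≅ Z,  H_1 ≅ Z,  H_2 = 0.

We work with the vertex ordering A < B < D < E < F < G. The simplices of K, each written with vertices in increasing order, are:

  0-simplices (6): A, B, D, E, F, G
  1-simplices (12): AE, AF, AG, BD, BE, BG, DE, DF, DG, EF, EG, FG
  2-simplices (6): AEG, AFG, BDE, BEG, DEF, DFG

giving chain groups C_0 ≅ Z^6, C_1 ≅ Z^12, C_2 ≅ Z^6.

∂_1: C_1 → C_0 maps an edge to its endpoints' difference, ∂[p,q] = q − p. For instance
  ∂DE = E − D.
The 6×12 boundary matrix has rank 5 and Smith normal form diag(1,1,1,1,1).

Boundary ∂_2: C_2 → C_1 acts by ∂[p,q,r] = [q,r] − [p,r] + [p,q]. For instance
  ∂BDE = DE − BE + BD,
  ∂DFG = FG − DG + DF.
The resulting 12×6 matrix has rank 6, and its Smith normal form has invariant factors (1,1,1,1,1,1).

Reading off H_k = ker ∂_k / im ∂_{k+1}:

  H_0: rank C_0 − rank ∂_1 = 6 − 5 = 1, and the invariant factors of ∂_1 are all 1, so H_0 = Z.
  H_1: rank ker ∂_1 − rank ∂_2 = (12 − 5) − 6 = 1, and the invariant factors of ∂_2 are all 1, so H_1 = Z.
  H_2: rank ker ∂_2 − rank ∂_3 = (6 − 6) − 0 = 0, and there is no ∂_3, so H_2 = 0.

(K is a triangulation of the cylinder S^1 x I.)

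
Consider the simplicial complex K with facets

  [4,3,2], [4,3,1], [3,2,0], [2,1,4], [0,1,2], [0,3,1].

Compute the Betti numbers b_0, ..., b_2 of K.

b_0 = 1, b_1 = 0, b_2 = 1.

Fix the vertex order 0 < 1 < 2 < 3 < 4 and write every simplex with vertices in increasing order. Then dim K = 2 and the simplices of K are:

  0-simplices (5): [0], [1], [2], [3], [4]
  1-simplices (9): [0,1], [0,2], [0,3], [1,2], [1,3], [1,4], [2,3], [2,4], [3,4]
  2-simplices (6): [0,1,2], [0,1,3], [0,2,3], [1,2,4], [1,3,4], [2,3,4]

Hence C_0 ≅ Z^5, C_1 ≅ Z^9, C_2 ≅ Z^6.

The boundary map ∂_1: C_1 → C_0 is given by ∂[p,q] = [q] − [p]. For instance
  ∂[0,1] = [1] − [0].
This gives a 5×9 integer matrix of rank 4; reducing to Smith normal form yields diagonal entries (1,1,1,1).

The boundary map ∂_2: C_2 → C_1 maps a triangle to the signed sum of its edges. For instance
  ∂[0,1,3] = [1,3] − [0,3] + [0,1],
  ∂[1,2,4] = [2,4] − [1,4] + [1,2].
This gives a 9×6 integer matrix of rank 5; reducing to Smith normal form yields diagonal entries (1,1,1,1,1).

Computing H_k = (kernel of ∂_k) / (image of ∂_{k+1}):

  H_0: rank C_0 − rank ∂_1 = 5 − 4 = 1, and the invariant factors of ∂_1 are all 1, so H_0 = Z.
  H_1: rank ker ∂_1 − rank ∂_2 = (9 − 4) − 5 = 0, and the invariant factors of ∂_2 are all 1, so H_1 = 0.
  H_2: rank ker ∂_2 − rank ∂_3 = (6 − 5) − 0 = 1, and there is no ∂_3, so H_2 = Z.

(K is a triangulation of the 2-sphere S^2.)

Hence the Betti numbers are b_0 = 1, b_1 = 0, b_2 = 1.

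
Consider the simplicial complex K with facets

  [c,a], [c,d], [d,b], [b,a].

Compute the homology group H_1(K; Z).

H_1 ≅ Z.

Take the total order a < b < c < d on the vertex set. Then K (dimension 1) consists of the simplices:

  0-simplices (4): a, b, c, d
  1-simplices (4): ab, ac, bd, cd

giving chain groups C_0 ≅ Z^4, C_1 ≅ Z^4.

The boundary map ∂_1: C_1 → C_0 is given by ∂[p,q] = [q] − [p]. For instance
  ∂ab = b − a.
This gives a 4×4 integer matrix of rank 3; reducing to Smith normal form yields diagonal entries (1,1,1).

Computing H_k = (kernel of ∂_k) / (image of ∂_{k+1}):

  H_1: rank ker ∂_1 − rank ∂_2 = (4 − 3) − 0 = 1, and there is no ∂_2, so H_1 = Z.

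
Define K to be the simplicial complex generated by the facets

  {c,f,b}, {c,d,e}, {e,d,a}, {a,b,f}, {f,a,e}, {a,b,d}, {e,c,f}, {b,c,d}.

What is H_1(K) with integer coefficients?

H_1 ≅ 0.

We work with the vertex ordering a < b < c < d < e < f. The simplices of K, each written with vertices in increasing order, are:

  0-simplices (6): a, b, c, d, e, f
  1-simplices (12): ab, ad, ae, af, bc, bd, bf, cd, ce, cf, de, ef
  2-simplices (8): abd, abf, ade, aef, bcd, bcf, cde, cef

Hence C_0 ≅ Z^6, C_1 ≅ Z^12, C_2 ≅ Z^8.

∂_1: C_1 → C_0 sends each edge [p,q] (with p < q) to q − p. For instance
  ∂ce = e − c.
The resulting 6×12 matrix has rank 5, and its Smith normal form has invariant factors (1,1,1,1,1).

The boundary map ∂_2: C_2 → C_1 sends each 2-simplex [p,q,r] to [q,r] − [p,r] + [p,q]. For instance
  ∂aef = ef − af + ae,
  ∂cde = de − ce + cd.
This gives a 12×8 integer matrix of rank 7; reducing to Smith normal form yields diagonal entries (1,1,1,1,1,1,1).

Now H_k = ker ∂_k / im ∂_{k+1}, so:

  H_1: rank ker ∂_1 − rank ∂_2 = (12 − 5) − 7 = 0, and the invariant factors of ∂_2 are all 1, so H_1 ≅ 0.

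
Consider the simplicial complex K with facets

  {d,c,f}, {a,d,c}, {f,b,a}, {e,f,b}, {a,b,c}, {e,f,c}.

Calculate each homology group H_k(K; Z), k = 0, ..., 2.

K has 6 vertices, 12 edges, 6 triangles.
rank ∂_0 = 0, rank ∂_1 = 5 ⇒ b_0 = 6 − 0 − 5 = 1; all invariant factors of ∂_1 are 1 so no torsion. So H_0 = Z.
rank ∂_1 = 5, rank ∂_2 = 6 ⇒ b_1 = 12 − 5 − 6 = 1; all invariant factors of ∂_2 are 1 so no torsion. So H_1 = Z.
rank ∂_2 = 6, rank ∂_3 = 0 ⇒ b_2 = 6 − 6 − 0 = 0. So H_2 = 0.

H_0 ≅ Z,  H_1 ≅ Z,  H_2 = 0.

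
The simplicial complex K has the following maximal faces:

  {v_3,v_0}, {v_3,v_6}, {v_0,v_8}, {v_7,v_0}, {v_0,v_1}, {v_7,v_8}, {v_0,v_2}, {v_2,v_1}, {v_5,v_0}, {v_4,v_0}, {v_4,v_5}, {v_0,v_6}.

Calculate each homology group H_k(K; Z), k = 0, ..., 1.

H_0 = Z,  H_1 = Z^4.

Fix the vertex order v_0 < v_1 < v_2 < v_3 < v_4 < v_5 < v_6 < v_7 < v_8 and write every simplex with vertices in increasing order. Then dim K = 1 and the simplices of K are:

  0-simplices (9): [v_0], [v_1], [v_2], [v_3], [v_4], [v_5], [v_6], [v_7], [v_8]
  1-simplices (12): [v_0,v_1], [v_0,v_2], [v_0,v_3], [v_0,v_4], [v_0,v_5], [v_0,v_6], [v_0,v_7], [v_0,v_8], [v_1,v_2], [v_3,v_6], [v_4,v_5], [v_7,v_8]

so the chain groups are C_0 ≅ Z^9, C_1 ≅ Z^12.

The boundary map ∂_1: C_1 → C_0 maps an edge to its endpoints' difference, ∂[p,q] = q − p. For instance
  ∂[v_3,v_6] = [v_6] − [v_3].
This gives a 9×12 integer matrix of rank 8; reducing to Smith normal form yields diagonal entries (1,1,1,1,1,1,1,1).

Reading off H_k = ker ∂_k / im ∂_{k+1}:

  H_0: rank C_0 − rank ∂_1 = 9 − 8 = 1, and the invariant factors of ∂_1 are all 1, so H_0 = Z.
  H_1: rank ker ∂_1 − rank ∂_2 = (12 − 8) − 0 = 4, and there is no ∂_2, so H_1 = Z^4.

(K is a triangulation of a wedge of 4 circles.)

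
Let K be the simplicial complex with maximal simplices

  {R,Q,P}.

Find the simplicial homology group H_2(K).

H_2 = 0.

Take the total order P < Q < R on the vertex set. Then K (dimension 2) consists of the simplices:

  0-simplices (3): P, Q, R
  1-simplices (3): PQ, PR, QR
  2-simplices (1): PQR

so the chain groups are C_0 ≅ Z^3, C_1 ≅ Z^3, C_2 ≅ Z^1.

Boundary ∂_1: C_1 → C_0 maps an edge to its endpoints' difference, ∂[p,q] = q − p. For instance
  ∂PR = R − P.
As a 3×3 matrix over Z this has rank 2, with invariant factors (1,1).

The boundary map ∂_2: C_2 → C_1 maps a triangle to the signed sum of its edges. For instance
  ∂PQR = QR − PR + PQ.
As a 3×1 matrix over Z this has rank 1, with invariant factors (1).

From H_k ≅ ker(∂_k) / im(∂_{k+1}) we obtain:

  H_2: rank ker ∂_2 − rank ∂_3 = (1 − 1) − 0 = 0, and there is no ∂_3, so H_2 ≅ 0.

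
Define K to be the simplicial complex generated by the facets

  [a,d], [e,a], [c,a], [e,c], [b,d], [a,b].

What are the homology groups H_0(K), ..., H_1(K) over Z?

H_0 ≅ Z,  H_1 ≅ Z^2.

We work with the vertex ordering a < b < c < d < e. The simplices of K, each written with vertices in increasing order, are:

  0-simplices (5): a, b, c, d, e
  1-simplices (6): ab, ac, ad, ae, bd, ce

Hence C_0 ≅ Z^5, C_1 ≅ Z^6.

∂_1: C_1 → C_0 is given by ∂[p,q] = [q] − [p].
The 5×6 boundary matrix has rank 4 and Smith normal form diag(1,1,1,1).

From H_k ≅ ker(∂_k) / im(∂_{k+1}) we obtain:

  H_0: rank C_0 − rank ∂_1 = 5 − 4 = 1, and the invariant factors of ∂_1 are all 1, so H_0 = Z.
  H_1: rank ker ∂_1 − rank ∂_2 = (6 − 4) − 0 = 2, and there is no ∂_2, so H_1 = Z^2.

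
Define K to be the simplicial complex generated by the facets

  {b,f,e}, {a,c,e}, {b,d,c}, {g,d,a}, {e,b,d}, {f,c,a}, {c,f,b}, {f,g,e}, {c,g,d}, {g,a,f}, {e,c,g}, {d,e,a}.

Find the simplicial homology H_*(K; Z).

H_0 = Z,  H_1 = Z/2,  H_2 = 0.

Take the total order a < b < c < d < e < f < g on the vertex set. Then K (dimension 2) consists of the simplices:

  0-simplices (7): a, b, c, d, e, f, g
  1-simplices (18): ac, ad, ae, af, ag, bc, bd, be, bf, cd, ce, cf, cg, de, dg, ef, eg, fg
  2-simplices (12): ace, acf, ade, adg, afg, bcd, bcf, bde, bef, cdg, ceg, efg

so the chain groups are C_0 ≅ Z^7, C_1 ≅ Z^18, C_2 ≅ Z^12.

Boundary ∂_1: C_1 → C_0 sends each edge [p,q] (with p < q) to q − p. For instance
  ∂ae = e − a.
As a 7×18 matrix over Z this has rank 6, with invariant factors (1,1,1,1,1,1).

Boundary ∂_2: C_2 → C_1 sends each 2-simplex [p,q,r] to [q,r] − [p,r] + [p,q]. For instance
  ∂bcd = cd − bd + bc,
  ∂acf = cf − af + ac.
The 18×12 boundary matrix has rank 12 and Smith normal form diag(1,1,1,1,1,1,1,1,1,1,1,2).

Computing H_k = (kernel of ∂_k) / (image of ∂_{k+1}):

  H_0: rank C_0 − rank ∂_1 = 7 − 6 = 1, and the invariant factors of ∂_1 are all 1, so H_0 ≅ Z.
  H_1: rank ker ∂_1 − rank ∂_2 = (18 − 6) − 12 = 0, and ∂_2 has invariant factor 2 > 1, so H_1 ≅ Z/2.
  H_2: rank ker ∂_2 − rank ∂_3 = (12 − 12) − 0 = 0, and there is no ∂_3, so H_2 ≅ 0.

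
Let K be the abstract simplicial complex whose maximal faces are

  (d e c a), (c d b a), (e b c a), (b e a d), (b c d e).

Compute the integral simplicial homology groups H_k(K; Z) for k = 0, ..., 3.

H_0 ≅ Z,  H_1 = 0,  H_2 = 0,  H_3 ≅ Z.

Order the vertices as a < b < c < d < e. Listing each simplex with vertices in this order, K has dimension 3 with simplices:

  0-simplices (5): a, b, c, d, e
  1-simplices (10): ab, ac, ad, ae, bc, bd, be, cd, ce, de
  2-simplices (10): abc, abd, abe, acd, ace, ade, bcd, bce, bde, cde
  3-simplices (5): abcd, abce, abde, acde, bcde

so the chain groups are C_0 ≅ Z^5, C_1 ≅ Z^10, C_2 ≅ Z^10, C_3 ≅ Z^5.

Boundary ∂_1: C_1 → C_0 sends each edge [p,q] (with p < q) to q − p. For instance
  ∂ad = d − a.
As a 5×10 matrix over Z this has rank 4, with invariant factors (1,1,1,1).

∂_2: C_2 → C_1 sends each 2-simplex [p,q,r] to [q,r] − [p,r] + [p,q]. For instance
  ∂acd = cd − ad + ac,
  ∂bde = de − be + bd.
As a 10×10 matrix over Z this has rank 6, with invariant factors (1,1,1,1,1,1).

Boundary ∂_3: C_3 → C_2 sends each 3-simplex σ to the alternating sum Σ_i (−1)^i (σ with its i-th vertex removed). For instance
  ∂abde = bde − ade + abe − abd,
  ∂abce = bce − ace + abe − abc.
The resulting 10×5 matrix has rank 4, and its Smith normal form has invariant factors (1,1,1,1).

Reading off H_k = ker ∂_k / im ∂_{k+1}:

  H_0: rank C_0 − rank ∂_1 = 5 − 4 = 1, and the invariant factors of ∂_1 are all 1, so H_0 ≅ Z.
  H_1: rank ker ∂_1 − rank ∂_2 = (10 − 4) − 6 = 0, and the invariant factors of ∂_2 are all 1, so H_1 ≅ 0.
  H_2: rank ker ∂_2 − rank ∂_3 = (10 − 6) − 4 = 0, and the invariant factors of ∂_3 are all 1, so H_2 ≅ 0.
  H_3: rank ker ∂_3 − rank ∂_4 = (5 − 4) − 0 = 1, and there is no ∂_4, so H_3 ≅ Z.

As a check, the Euler characteristic is 5 − 10 + 10 − 5 = 0, which agrees with 1 − 0 + 0 − 1 = 0.
(K is a triangulation of the 3-sphere S^3.)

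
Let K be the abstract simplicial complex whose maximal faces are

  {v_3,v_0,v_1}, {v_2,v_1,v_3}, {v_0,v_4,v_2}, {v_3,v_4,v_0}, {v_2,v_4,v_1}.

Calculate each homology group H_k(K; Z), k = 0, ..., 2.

H_0 = Z,  H_1 = Z,  H_2 = 0.

We work with the vertex ordering v_0 < v_1 < v_2 < v_3 < v_4. The simplices of K, each written with vertices in increasing order, are:

  0-simplices (5): [v_0], [v_1], [v_2], [v_3], [v_4]
  1-simplices (10): [v_0,v_1], [v_0,v_2], [v_0,v_3], [v_0,v_4], [v_1,v_2], [v_1,v_3], [v_1,v_4], [v_2,v_3], [v_2,v_4], [v_3,v_4]
  2-simplices (5): [v_0,v_1,v_3], [v_0,v_2,v_4], [v_0,v_3,v_4], [v_1,v_2,v_3], [v_1,v_2,v_4]

giving chain groups C_0 ≅ Z^5, C_1 ≅ Z^10, C_2 ≅ Z^5.

The boundary map ∂_1: C_1 → C_0 sends each edge [p,q] (with p < q) to q − p. For instance
  ∂[v_1,v_2] = [v_2] − [v_1].
The 5×10 boundary matrix has rank 4 and Smith normal form diag(1,1,1,1).

∂_2: C_2 → C_1 acts by ∂[p,q,r] = [q,r] − [p,r] + [p,q]. For instance
  ∂[v_0,v_3,v_4] = [v_3,v_4] − [v_0,v_4] + [v_0,v_3],
  ∂[v_0,v_2,v_4] = [v_2,v_4] − [v_0,v_4] + [v_0,v_2].
This gives a 10×5 integer matrix of rank 5; reducing to Smith normal form yields diagonal entries (1,1,1,1,1).

From H_k ≅ ker(∂_k) / im(∂_{k+1}) we obtain:

  H_0: rank C_0 − rank ∂_1 = 5 − 4 = 1, and the invariant factors of ∂_1 are all 1, so H_0 = Z.
  H_1: rank ker ∂_1 − rank ∂_2 = (10 − 4) − 5 = 1, and the invariant factors of ∂_2 are all 1, so H_1 = Z.
  H_2: rank ker ∂_2 − rank ∂_3 = (5 − 5) − 0 = 0, and there is no ∂_3, so H_2 = 0.

As a check, the Euler characteristic is 5 − 10 + 5 = 0, which agrees with 1 − 1 + 0 = 0.
(K is a triangulation of the Möbius band.)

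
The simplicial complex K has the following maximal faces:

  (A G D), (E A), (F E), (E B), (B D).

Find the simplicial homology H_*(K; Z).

We work with the vertex ordering A < B < D < E < F < G. The simplices of K, each written with vertices in increasing order, are:

  0-simplices (6): A, B, D, E, F, G
  1-simplices (7): AD, AE, AG, BD, BE, DG, EF
  2-simplices (1): ADG

Hence C_0 ≅ Z^6, C_1 ≅ Z^7, C_2 ≅ Z^1.

The boundary map ∂_1: C_1 → C_0 maps an edge to its endpoints' difference, ∂[p,q] = q − p. For instance
  ∂AG = G − A.
The 6×7 boundary matrix has rank 5 and Smith normal form diag(1,1,1,1,1).

∂_2: C_2 → C_1 acts by ∂[p,q,r] = [q,r] − [p,r] + [p,q]. For instance
  ∂ADG = DG − AG + AD.
This gives a 7×1 integer matrix of rank 1; reducing to Smith normal form yields diagonal entries (1).

Reading off H_k = ker ∂_k / im ∂_{k+1}:

  H_0: rank C_0 − rank ∂_1 = 6 − 5 = 1, and the invariant factors of ∂_1 are all 1, so H_0 = Z.
  H_1: rank ker ∂_1 − rank ∂_2 = (7 − 5) − 1 = 1, and the invariant factors of ∂_2 are all 1, so H_1 = Z.
  H_2: rank ker ∂_2 − rank ∂_3 = (1 − 1) − 0 = 0, and there is no ∂_3, so H_2 = 0.

As a check, the Euler characteristic is 6 − 7 + 1 = 0, which agrees with 1 − 1 + 0 = 0.

H_0 = Z,  H_1 = Z,  H_2 = 0.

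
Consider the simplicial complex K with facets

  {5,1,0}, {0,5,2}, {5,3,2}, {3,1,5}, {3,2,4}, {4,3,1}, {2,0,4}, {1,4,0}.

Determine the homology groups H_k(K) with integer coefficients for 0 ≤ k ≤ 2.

H_0 = Z,  H_1 = 0,  H_2 = Z.

Fix the vertex order 0 < 1 < 2 < 3 < 4 < 5 and write every simplex with vertices in increasing order. Then dim K = 2 and the simplices of K are:

  0-simplices (6): [0], [1], [2], [3], [4], [5]
  1-simplices (12): [0,1], [0,2], [0,4], [0,5], [1,3], [1,4], [1,5], [2,3], [2,4], [2,5], [3,4], [3,5]
  2-simplices (8): [0,1,4], [0,1,5], [0,2,4], [0,2,5], [1,3,4], [1,3,5], [2,3,4], [2,3,5]

giving chain groups C_0 ≅ Z^6, C_1 ≅ Z^12, C_2 ≅ Z^8.

∂_1: C_1 → C_0 maps an edge to its endpoints' difference, ∂[p,q] = q − p. For instance
  ∂[2,4] = [4] − [2].
The resulting 6×12 matrix has rank 5, and its Smith normal form has invariant factors (1,1,1,1,1).

Boundary ∂_2: C_2 → C_1 sends each 2-simplex [p,q,r] to [q,r] − [p,r] + [p,q]. For instance
  ∂[0,1,4] = [1,4] − [0,4] + [0,1],
  ∂[1,3,4] = [3,4] − [1,4] + [1,3].
This gives a 12×8 integer matrix of rank 7; reducing to Smith normal form yields diagonal entries (1,1,1,1,1,1,1).

Computing H_k = (kernel of ∂_k) / (image of ∂_{k+1}):

  H_0: rank C_0 − rank ∂_1 = 6 − 5 = 1, and the invariant factors of ∂_1 are all 1, so H_0 = Z.
  H_1: rank ker ∂_1 − rank ∂_2 = (12 − 5) − 7 = 0, and the invariant factors of ∂_2 are all 1, so H_1 = 0.
  H_2: rank ker ∂_2 − rank ∂_3 = (8 − 7) − 0 = 1, and there is no ∂_3, so H_2 = Z.

As a check, the Euler characteristic is 6 − 12 + 8 = 2, which agrees with 1 − 0 + 1 = 2.
(K is a triangulation of the 2-sphere S^2.)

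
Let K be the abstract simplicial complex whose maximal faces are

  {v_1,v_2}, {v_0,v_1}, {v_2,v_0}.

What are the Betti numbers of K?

We work with the vertex ordering v_0 < v_1 < v_2. The simplices of K, each written with vertices in increasing order, are:

  0-simplices (3): [v_0], [v_1], [v_2]
  1-simplices (3): [v_0,v_1], [v_0,v_2], [v_1,v_2]

so the chain groups are C_0 ≅ Z^3, C_1 ≅ Z^3.

The boundary map ∂_1: C_1 → C_0 is given by ∂[p,q] = [q] − [p]. For instance
  ∂[v_1,v_2] = [v_2] − [v_1].
This gives a 3×3 integer matrix of rank 2; reducing to Smith normal form yields diagonal entries (1,1).

Computing H_k = (kernel of ∂_k) / (image of ∂_{k+1}):

  H_0: rank C_0 − rank ∂_1 = 3 − 2 = 1, and the invariant factors of ∂_1 are all 1, so H_0 = Z.
  H_1: rank ker ∂_1 − rank ∂_2 = (3 − 2) − 0 = 1, and there is no ∂_2, so H_1 = Z.

Hence the Betti numbers are b_0 = 1, b_1 = 1.

b_0 = 1, b_1 = 1.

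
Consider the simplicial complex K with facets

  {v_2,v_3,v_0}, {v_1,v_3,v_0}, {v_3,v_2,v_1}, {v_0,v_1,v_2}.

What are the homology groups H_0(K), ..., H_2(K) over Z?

We work with the vertex ordering v_0 < v_1 < v_2 < v_3. The simplices of K, each written with vertices in increasing order, are:

  0-simplices (4): [v_0], [v_1], [v_2], [v_3]
  1-simplices (6): [v_0,v_1], [v_0,v_2], [v_0,v_3], [v_1,v_2], [v_1,v_3], [v_2,v_3]
  2-simplices (4): [v_0,v_1,v_2], [v_0,v_1,v_3], [v_0,v_2,v_3], [v_1,v_2,v_3]

Hence C_0 ≅ Z^4, C_1 ≅ Z^6, C_2 ≅ Z^4.

The boundary map ∂_1: C_1 → C_0 is given by ∂[p,q] = [q] − [p].
This gives a 4×6 integer matrix of rank 3; reducing to Smith normal form yields diagonal entries (1,1,1).

The boundary map ∂_2: C_2 → C_1 acts by ∂[p,q,r] = [q,r] − [p,r] + [p,q]. For instance
  ∂[v_0,v_1,v_3] = [v_1,v_3] − [v_0,v_3] + [v_0,v_1],
  ∂[v_0,v_2,v_3] = [v_2,v_3] − [v_0,v_3] + [v_0,v_2].
The 6×4 boundary matrix has rank 3 and Smith normal form diag(1,1,1).

Reading off H_k = ker ∂_k / im ∂_{k+1}:

  H_0: rank C_0 − rank ∂_1 = 4 − 3 = 1, and the invariant factors of ∂_1 are all 1, so H_0 ≅ Z.
  H_1: rank ker ∂_1 − rank ∂_2 = (6 − 3) − 3 = 0, and the invariant factors of ∂_2 are all 1, so H_1 ≅ 0.
  H_2: rank ker ∂_2 − rank ∂_3 = (4 − 3) − 0 = 1, and there is no ∂_3, so H_2 ≅ Z.

(K is a triangulation of the 2-sphere S^2.)

H_0 = Z,  H_1 = 0,  H_2 = Z.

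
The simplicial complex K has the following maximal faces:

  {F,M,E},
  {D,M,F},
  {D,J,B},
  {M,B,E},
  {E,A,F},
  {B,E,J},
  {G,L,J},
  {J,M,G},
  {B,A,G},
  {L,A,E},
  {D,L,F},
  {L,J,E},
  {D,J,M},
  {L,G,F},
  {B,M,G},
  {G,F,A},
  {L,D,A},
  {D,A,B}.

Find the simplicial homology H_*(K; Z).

H_0 = Z,  H_1 = Z ⊕ Z_2,  H_2 = 0.

Fix the vertex order A < B < D < E < F < G < J < L < M and write every simplex with vertices in increasing order. Then dim K = 2 and the simplices of K are:

  0-simplices (9): A, B, D, E, F, G, J, L, M
  1-simplices (27): AB, AD, AE, AF, AG, AL, BD, BE, BG, BJ, BM, DF, DJ, DL, DM, EF, EJ, EL, EM, FG, FL, FM, GJ, GL, GM, JL, JM
  2-simplices (18): ABD, ABG, ADL, AEF, AEL, AFG, BDJ, BEJ, BEM, BGM, DFL, DFM, DJM, EFM, EJL, FGL, GJL, GJM

Hence C_0 ≅ Z^9, C_1 ≅ Z^27, C_2 ≅ Z^18.

∂_1: C_1 → C_0 maps an edge to its endpoints' difference, ∂[p,q] = q − p. For instance
  ∂FG = G − F.
The 9×27 boundary matrix has rank 8 and Smith normal form diag(1,1,1,1,1,1,1,1).

The boundary map ∂_2: C_2 → C_1 sends each 2-simplex [p,q,r] to [q,r] − [p,r] + [p,q]. For instance
  ∂ABG = BG − AG + AB,
  ∂GJM = JM − GM + GJ.
This gives a 27×18 integer matrix of rank 18; reducing to Smith normal form yields diagonal entries (1,1,1,1,1,1,1,1,1,1,1,1,1,1,1,1,1,2).

Reading off H_k = ker ∂_k / im ∂_{k+1}:

  H_0: rank C_0 − rank ∂_1 = 9 − 8 = 1, and the invariant factors of ∂_1 are all 1, so H_0 = Z.
  H_1: rank ker ∂_1 − rank ∂_2 = (27 − 8) − 18 = 1, and ∂_2 has invariant factor 2 > 1, so H_1 = Z ⊕ Z_2.
  H_2: rank ker ∂_2 − rank ∂_3 = (18 − 18) − 0 = 0, and there is no ∂_3, so H_2 = 0.

As a check, the Euler characteristic is 9 − 27 + 18 = 0, which agrees with 1 − 1 + 0 = 0.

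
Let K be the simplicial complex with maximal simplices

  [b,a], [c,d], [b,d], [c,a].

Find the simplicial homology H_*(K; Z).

Order the vertices as a < b < c < d. Listing each simplex with vertices in this order, K has dimension 1 with simplices:

  0-simplices (4): a, b, c, d
  1-simplices (4): ab, ac, bd, cd

Hence C_0 ≅ Z^4, C_1 ≅ Z^4.

The boundary map ∂_1: C_1 → C_0 is given by ∂[p,q] = [q] − [p].
The 4×4 boundary matrix has rank 3 and Smith normal form diag(1,1,1).

Computing H_k = (kernel of ∂_k) / (image of ∂_{k+1}):

  H_0: rank C_0 − rank ∂_1 = 4 − 3 = 1, and the invariant factors of ∂_1 are all 1, so H_0 = Z.
  H_1: rank ker ∂_1 − rank ∂_2 = (4 − 3) − 0 = 1, and there is no ∂_2, so H_1 = Z.

(K is a triangulation of the circle S^1.)

H_0 = Z,  H_1 = Z.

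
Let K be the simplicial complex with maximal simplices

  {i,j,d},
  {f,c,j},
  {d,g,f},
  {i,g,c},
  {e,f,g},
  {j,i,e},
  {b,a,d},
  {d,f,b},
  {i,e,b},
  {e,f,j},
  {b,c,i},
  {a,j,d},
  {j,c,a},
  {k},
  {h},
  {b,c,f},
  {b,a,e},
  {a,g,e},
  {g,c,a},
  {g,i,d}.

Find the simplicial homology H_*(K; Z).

Fix the vertex order a < b < c < d < e < f < g < h < i < j < k and write every simplex with vertices in increasing order. Then dim K = 2 and the simplices of K are:

  0-simplices (11): a, b, c, d, e, f, g, h, i, j, k
  1-simplices (27): ab, ac, ad, ae, ag, aj, bc, bd, be, bf, bi, cf, cg, ci, cj, df, dg, di, dj, ef, eg, ei, ej, fg, fj, gi, ij
  2-simplices (18): abd, abe, acg, acj, adj, aeg, bcf, bci, bdf, bei, cfj, cgi, dfg, dgi, dij, efg, efj, eij

Hence C_0 ≅ Z^11, C_1 ≅ Z^27, C_2 ≅ Z^18.

The boundary map ∂_1: C_1 → C_0 maps an edge to its endpoints' difference, ∂[p,q] = q − p.
The resulting 11×27 matrix has rank 8, and its Smith normal form has invariant factors (1,1,1,1,1,1,1,1).

∂_2: C_2 → C_1 maps a triangle to the signed sum of its edges. For instance
  ∂efg = fg − eg + ef,
  ∂dgi = gi − di + dg.
The 27×18 boundary matrix has rank 17 and Smith normal form diag(1,1,1,1,1,1,1,1,1,1,1,1,1,1,1,1,1).

Computing H_k = (kernel of ∂_k) / (image of ∂_{k+1}):

  H_0: rank C_0 − rank ∂_1 = 11 − 8 = 3, and the invariant factors of ∂_1 are all 1, so H_0 = Z^3.
  H_1: rank ker ∂_1 − rank ∂_2 = (27 − 8) − 17 = 2, and the invariant factors of ∂_2 are all 1, so H_1 = Z^2.
  H_2: rank ker ∂_2 − rank ∂_3 = (18 − 17) − 0 = 1, and there is no ∂_3, so H_2 = Z.

H_0 = Z^3,  H_1 = Z^2,  H_2 = Z.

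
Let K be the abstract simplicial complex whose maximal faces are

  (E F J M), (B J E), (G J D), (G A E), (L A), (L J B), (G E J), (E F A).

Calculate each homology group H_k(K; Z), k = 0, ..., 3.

Take the total order A < B < D < E < F < G < J < L < M on the vertex set. Then K (dimension 3) consists of the simplices:

  0-simplices (9): A, B, D, E, F, G, J, L, M
  1-simplices (18): AE, AF, AG, AL, BE, BJ, BL, DG, DJ, EF, EG, EJ, EM, FJ, FM, GJ, JL, JM
  2-simplices (10): AEF, AEG, BEJ, BJL, DGJ, EFJ, EFM, EGJ, EJM, FJM
  3-simplices (1): EFJM

Hence C_0 ≅ Z^9, C_1 ≅ Z^18, C_2 ≅ Z^10, C_3 ≅ Z^1.

∂_1: C_1 → C_0 maps an edge to its endpoints' difference, ∂[p,q] = q − p. For instance
  ∂EJ = J − E.
This gives a 9×18 integer matrix of rank 8; reducing to Smith normal form yields diagonal entries (1,1,1,1,1,1,1,1).

Boundary ∂_2: C_2 → C_1 maps a triangle to the signed sum of its edges. For instance
  ∂EFM = FM − EM + EF,
  ∂EJM = JM − EM + EJ.
This gives a 18×10 integer matrix of rank 9; reducing to Smith normal form yields diagonal entries (1,1,1,1,1,1,1,1,1).

∂_3: C_3 → C_2 sends each 3-simplex σ to the alternating sum Σ_i (−1)^i (σ with its i-th vertex removed). For instance
  ∂EFJM = FJM − EJM + EFM − EFJ.
The resulting 10×1 matrix has rank 1, and its Smith normal form has invariant factors (1).

Now H_k = ker ∂_k / im ∂_{k+1}, so:

  H_0: rank C_0 − rank ∂_1 = 9 − 8 = 1, and the invariant factors of ∂_1 are all 1, so H_0 = Z.
  H_1: rank ker ∂_1 − rank ∂_2 = (18 − 8) − 9 = 1, and the invariant factors of ∂_2 are all 1, so H_1 = Z.
  H_2: rank ker ∂_2 − rank ∂_3 = (10 − 9) − 1 = 0, and the invariant factors of ∂_3 are all 1, so H_2 = 0.
  H_3: rank ker ∂_3 − rank ∂_4 = (1 − 1) − 0 = 0, and there is no ∂_4, so H_3 = 0.

As a check, the Euler characteristic is 9 − 18 + 10 − 1 = 0, which agrees with 1 − 1 + 0 − 0 = 0.

H_0 = Z,  H_1 = Z,  H_2 = 0,  H_3 = 0.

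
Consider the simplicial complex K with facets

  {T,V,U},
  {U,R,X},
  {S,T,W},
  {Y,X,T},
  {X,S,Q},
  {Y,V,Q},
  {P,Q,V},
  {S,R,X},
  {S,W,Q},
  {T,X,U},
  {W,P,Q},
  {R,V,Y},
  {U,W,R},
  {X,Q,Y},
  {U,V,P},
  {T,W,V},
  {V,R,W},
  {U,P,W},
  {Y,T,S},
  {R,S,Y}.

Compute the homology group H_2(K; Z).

H_2 = 0.

Take the total order P < Q < R < S < T < U < V < W < X < Y on the vertex set. Then K (dimension 2) consists of the simplices:

  0-simplices (10): P, Q, R, S, T, U, V, W, X, Y
  1-simplices (30): PQ, PU, PV, PW, QS, QV, QW, QX, QY, RS, RU, RV, RW, RX, RY, ST, SW, SX, SY, TU, TV, TW, TX, TY, UV, UW, UX, VW, VY, XY
  2-simplices (20): PQV, PQW, PUV, PUW, QSW, QSX, QVY, QXY, RSX, RSY, RUW, RUX, RVW, RVY, STW, STY, TUV, TUX, TVW, TXY

so the chain groups are C_0 ≅ Z^10, C_1 ≅ Z^30, C_2 ≅ Z^20.

The boundary map ∂_1: C_1 → C_0 sends each edge [p,q] (with p < q) to q − p. For instance
  ∂QW = W − Q.
This gives a 10×30 integer matrix of rank 9; reducing to Smith normal form yields diagonal entries (1,1,1,1,1,1,1,1,1).

Boundary ∂_2: C_2 → C_1 acts by ∂[p,q,r] = [q,r] − [p,r] + [p,q]. For instance
  ∂STW = TW − SW + ST,
  ∂PUW = UW − PW + PU.
This gives a 30×20 integer matrix of rank 20; reducing to Smith normal form yields diagonal entries (1,1,1,1,1,1,1,1,1,1,1,1,1,1,1,1,1,1,1,2).

From H_k ≅ ker(∂_k) / im(∂_{k+1}) we obtain:

  H_2: rank ker ∂_2 − rank ∂_3 = (20 − 20) − 0 = 0, and there is no ∂_3, so H_2 = 0.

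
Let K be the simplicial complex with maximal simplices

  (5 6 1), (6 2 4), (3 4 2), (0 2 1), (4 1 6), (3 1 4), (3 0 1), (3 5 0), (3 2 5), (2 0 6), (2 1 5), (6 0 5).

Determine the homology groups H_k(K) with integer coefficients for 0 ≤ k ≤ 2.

K has 7 vertices, 18 edges, 12 triangles.
rank ∂_0 = 0, rank ∂_1 = 6 ⇒ b_0 = 7 − 0 − 6 = 1; all invariant factors of ∂_1 are 1 so no torsion. So H_0 ≅ Z.
rank ∂_1 = 6, rank ∂_2 = 12 ⇒ b_1 = 18 − 6 − 12 = 0; ∂_2 has invariant factor(s) [2] giving torsion. So H_1 ≅ Z_2.
rank ∂_2 = 12, rank ∂_3 = 0 ⇒ b_2 = 12 − 12 − 0 = 0. So H_2 ≅ 0.

H_0 = Z,  H_1 = Z_2,  H_2 = 0.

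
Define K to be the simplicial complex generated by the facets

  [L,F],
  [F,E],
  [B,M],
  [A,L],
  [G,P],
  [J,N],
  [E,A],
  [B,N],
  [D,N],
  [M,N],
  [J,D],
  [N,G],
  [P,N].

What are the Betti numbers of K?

b_0 = 2, b_1 = 4.

Take the total order A < B < D < E < F < G < J < L < M < N < P on the vertex set. Then K (dimension 1) consists of the simplices:

  0-simplices (11): A, B, D, E, F, G, J, L, M, N, P
  1-simplices (13): AE, AL, BM, BN, DJ, DN, EF, FL, GN, GP, JN, MN, NP

Hence C_0 ≅ Z^11, C_1 ≅ Z^13.

Boundary ∂_1: C_1 → C_0 is given by ∂[p,q] = [q] − [p]. For instance
  ∂MN = N − M.
The resulting 11×13 matrix has rank 9, and its Smith normal form has invariant factors (1,1,1,1,1,1,1,1,1).

Now H_k = ker ∂_k / im ∂_{k+1}, so:

  H_0: rank C_0 − rank ∂_1 = 11 − 9 = 2, and the invariant factors of ∂_1 are all 1, so H_0 = Z^2.
  H_1: rank ker ∂_1 − rank ∂_2 = (13 − 9) − 0 = 4, and there is no ∂_2, so H_1 = Z^4.

(K is a triangulation of the disjoint union of a wedge of 3 circles and the circle S^1.)

Hence the Betti numbers are b_0 = 2, b_1 = 4.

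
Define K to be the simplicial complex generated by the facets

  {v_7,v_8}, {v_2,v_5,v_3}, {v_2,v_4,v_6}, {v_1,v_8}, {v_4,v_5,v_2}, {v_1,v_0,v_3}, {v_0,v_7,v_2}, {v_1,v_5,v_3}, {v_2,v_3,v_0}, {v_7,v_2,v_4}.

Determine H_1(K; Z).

H_1 = Z.

Take the total order v_0 < v_1 < v_2 < v_3 < v_4 < v_5 < v_6 < v_7 < v_8 on the vertex set. Then K (dimension 2) consists of the simplices:

  0-simplices (9): [v_0], [v_1], [v_2], [v_3], [v_4], [v_5], [v_6], [v_7], [v_8]
  1-simplices (17): (17 of them)
  2-simplices (8): [v_0,v_1,v_3], [v_0,v_2,v_3], [v_0,v_2,v_7], [v_1,v_3,v_5], [v_2,v_3,v_5], [v_2,v_4,v_5], [v_2,v_4,v_6], [v_2,v_4,v_7]

giving chain groups C_0 ≅ Z^9, C_1 ≅ Z^17, C_2 ≅ Z^8.

The boundary map ∂_1: C_1 → C_0 maps an edge to its endpoints' difference, ∂[p,q] = q − p.
As a 9×17 matrix over Z this has rank 8, with invariant factors (1,1,1,1,1,1,1,1).

Boundary ∂_2: C_2 → C_1 maps a triangle to the signed sum of its edges. For instance
  ∂[v_2,v_4,v_6] = [v_4,v_6] − [v_2,v_6] + [v_2,v_4],
  ∂[v_0,v_1,v_3] = [v_1,v_3] − [v_0,v_3] + [v_0,v_1].
This gives a 17×8 integer matrix of rank 8; reducing to Smith normal form yields diagonal entries (1,1,1,1,1,1,1,1).

Computing H_k = (kernel of ∂_k) / (image of ∂_{k+1}):

  H_1: rank ker ∂_1 − rank ∂_2 = (17 − 8) − 8 = 1, and the invariant factors of ∂_2 are all 1, so H_1 = Z.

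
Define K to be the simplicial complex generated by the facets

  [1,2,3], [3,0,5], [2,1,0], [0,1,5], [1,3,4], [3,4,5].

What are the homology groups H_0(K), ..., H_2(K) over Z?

Order the vertices as 0 < 1 < 2 < 3 < 4 < 5. Listing each simplex with vertices in this order, K has dimension 2 with simplices:

  0-simplices (6): [0], [1], [2], [3], [4], [5]
  1-simplices (12): [0,1], [0,2], [0,3], [0,5], [1,2], [1,3], [1,4], [1,5], [2,3], [3,4], [3,5], [4,5]
  2-simplices (6): [0,1,2], [0,1,5], [0,3,5], [1,2,3], [1,3,4], [3,4,5]

giving chain groups C_0 ≅ Z^6, C_1 ≅ Z^12, C_2 ≅ Z^6.

The boundary map ∂_1: C_1 → C_0 sends each edge [p,q] (with p < q) to q − p.
As a 6×12 matrix over Z this has rank 5, with invariant factors (1,1,1,1,1).

The boundary map ∂_2: C_2 → C_1 sends each 2-simplex [p,q,r] to [q,r] − [p,r] + [p,q]. For instance
  ∂[3,4,5] = [4,5] − [3,5] + [3,4],
  ∂[0,1,5] = [1,5] − [0,5] + [0,1].
As a 12×6 matrix over Z this has rank 6, with invariant factors (1,1,1,1,1,1).

Now H_k = ker ∂_k / im ∂_{k+1}, so:

  H_0: rank C_0 − rank ∂_1 = 6 − 5 = 1, and the invariant factors of ∂_1 are all 1, so H_0 ≅ Z.
  H_1: rank ker ∂_1 − rank ∂_2 = (12 − 5) − 6 = 1, and the invariant factors of ∂_2 are all 1, so H_1 ≅ Z.
  H_2: rank ker ∂_2 − rank ∂_3 = (6 − 6) − 0 = 0, and there is no ∂_3, so H_2 ≅ 0.

(K is a triangulation of the cylinder S^1 x I.)

H_0 ≅ Z,  H_1 ≅ Z,  H_2 = 0.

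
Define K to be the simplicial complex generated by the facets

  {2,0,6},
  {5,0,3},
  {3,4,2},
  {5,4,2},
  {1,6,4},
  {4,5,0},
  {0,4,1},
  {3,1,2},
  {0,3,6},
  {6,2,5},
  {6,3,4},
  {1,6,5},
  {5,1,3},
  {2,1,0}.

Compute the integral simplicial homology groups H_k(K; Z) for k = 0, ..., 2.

H_0 ≅ Z,  H_1 ≅ Z^2,  H_2 ≅ Z.

We work with the vertex ordering 0 < 1 < 2 < 3 < 4 < 5 < 6. The simplices of K, each written with vertices in increasing order, are:

  0-simplices (7): [0], [1], [2], [3], [4], [5], [6]
  1-simplices (21): [0,1], [0,2], [0,3], [0,4], [0,5], [0,6], [1,2], [1,3], [1,4], [1,5], [1,6], [2,3], [2,4], [2,5], [2,6], [3,4], [3,5], [3,6], [4,5], [4,6], [5,6]
  2-simplices (14): [0,1,2], [0,1,4], [0,2,6], [0,3,5], [0,3,6], [0,4,5], [1,2,3], [1,3,5], [1,4,6], [1,5,6], [2,3,4], [2,4,5], [2,5,6], [3,4,6]

so the chain groups are C_0 ≅ Z^7, C_1 ≅ Z^21, C_2 ≅ Z^14.

Boundary ∂_1: C_1 → C_0 sends each edge [p,q] (with p < q) to q − p. For instance
  ∂[3,5] = [5] − [3].
This gives a 7×21 integer matrix of rank 6; reducing to Smith normal form yields diagonal entries (1,1,1,1,1,1).

The boundary map ∂_2: C_2 → C_1 sends each 2-simplex [p,q,r] to [q,r] − [p,r] + [p,q]. For instance
  ∂[1,4,6] = [4,6] − [1,6] + [1,4],
  ∂[0,1,2] = [1,2] − [0,2] + [0,1].
The resulting 21×14 matrix has rank 13, and its Smith normal form has invariant factors (1,1,1,1,1,1,1,1,1,1,1,1,1).

From H_k ≅ ker(∂_k) / im(∂_{k+1}) we obtain:

  H_0: rank C_0 − rank ∂_1 = 7 − 6 = 1, and the invariant factors of ∂_1 are all 1, so H_0 = Z.
  H_1: rank ker ∂_1 − rank ∂_2 = (21 − 6) − 13 = 2, and the invariant factors of ∂_2 are all 1, so H_1 = Z^2.
  H_2: rank ker ∂_2 − rank ∂_3 = (14 − 13) − 0 = 1, and there is no ∂_3, so H_2 = Z.

As a check, the Euler characteristic is 7 − 21 + 14 = 0, which agrees with 1 − 2 + 1 = 0.
(K is a triangulation of the torus T^2.)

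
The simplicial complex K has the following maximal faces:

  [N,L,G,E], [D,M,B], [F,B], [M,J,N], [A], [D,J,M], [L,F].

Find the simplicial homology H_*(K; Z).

Fix the vertex order A < B < D < E < F < G < J < L < M < N and write every simplex with vertices in increasing order. Then dim K = 3 and the simplices of K are:

  0-simplices (10): A, B, D, E, F, G, J, L, M, N
  1-simplices (15): BD, BF, BM, DJ, DM, EG, EL, EN, FL, GL, GN, JM, JN, LN, MN
  2-simplices (7): BDM, DJM, EGL, EGN, ELN, GLN, JMN
  3-simplices (1): EGLN

Hence C_0 ≅ Z^10, C_1 ≅ Z^15, C_2 ≅ Z^7, C_3 ≅ Z^1.

Boundary ∂_1: C_1 → C_0 is given by ∂[p,q] = [q] − [p]. For instance
  ∂MN = N − M.
This gives a 10×15 integer matrix of rank 8; reducing to Smith normal form yields diagonal entries (1,1,1,1,1,1,1,1).

The boundary map ∂_2: C_2 → C_1 sends each 2-simplex [p,q,r] to [q,r] − [p,r] + [p,q]. For instance
  ∂ELN = LN − EN + EL,
  ∂GLN = LN − GN + GL.
The resulting 15×7 matrix has rank 6, and its Smith normal form has invariant factors (1,1,1,1,1,1).

The boundary map ∂_3: C_3 → C_2 sends each 3-simplex σ to the alternating sum Σ_i (−1)^i (σ with its i-th vertex removed). For instance
  ∂EGLN = GLN − ELN + EGN − EGL.
The resulting 7×1 matrix has rank 1, and its Smith normal form has invariant factors (1).

From H_k ≅ ker(∂_k) / im(∂_{k+1}) we obtain:

  H_0: rank C_0 − rank ∂_1 = 10 − 8 = 2, and the invariant factors of ∂_1 are all 1, so H_0 ≅ Z^2.
  H_1: rank ker ∂_1 − rank ∂_2 = (15 − 8) − 6 = 1, and the invariant factors of ∂_2 are all 1, so H_1 ≅ Z.
  H_2: rank ker ∂_2 − rank ∂_3 = (7 − 6) − 1 = 0, and the invariant factors of ∂_3 are all 1, so H_2 ≅ 0.
  H_3: rank ker ∂_3 − rank ∂_4 = (1 − 1) − 0 = 0, and there is no ∂_4, so H_3 ≅ 0.

H_0 = Z^2,  H_1 = Z,  H_2 = 0,  H_3 = 0.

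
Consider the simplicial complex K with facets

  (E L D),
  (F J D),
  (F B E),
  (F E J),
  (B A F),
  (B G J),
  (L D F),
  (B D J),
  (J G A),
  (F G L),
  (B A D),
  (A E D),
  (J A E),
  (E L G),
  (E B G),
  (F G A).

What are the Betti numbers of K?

Take the total order A < B < D < E < F < G < J < L on the vertex set. Then K (dimension 2) consists of the simplices:

  0-simplices (8): A, B, D, E, F, G, J, L
  1-simplices (24): AB, AD, AE, AF, AG, AJ, BD, BE, BF, BG, BJ, DE, DF, DJ, DL, EF, EG, EJ, EL, FG, FJ, FL, GJ, GL
  2-simplices (16): ABD, ABF, ADE, AEJ, AFG, AGJ, BDJ, BEF, BEG, BGJ, DEL, DFJ, DFL, EFJ, EGL, FGL

so the chain groups are C_0 ≅ Z^8, C_1 ≅ Z^24, C_2 ≅ Z^16.

The boundary map ∂_1: C_1 → C_0 maps an edge to its endpoints' difference, ∂[p,q] = q − p. For instance
  ∂EG = G − E.
As a 8×24 matrix over Z this has rank 7, with invariant factors (1,1,1,1,1,1,1).

The boundary map ∂_2: C_2 → C_1 acts by ∂[p,q,r] = [q,r] − [p,r] + [p,q]. For instance
  ∂AGJ = GJ − AJ + AG,
  ∂EGL = GL − EL + EG.
As a 24×16 matrix over Z this has rank 15, with invariant factors (1,1,1,1,1,1,1,1,1,1,1,1,1,1,1).

From H_k ≅ ker(∂_k) / im(∂_{k+1}) we obtain:

  H_0: rank C_0 − rank ∂_1 = 8 − 7 = 1, and the invariant factors of ∂_1 are all 1, so H_0 = Z.
  H_1: rank ker ∂_1 − rank ∂_2 = (24 − 7) − 15 = 2, and the invariant factors of ∂_2 are all 1, so H_1 = Z^2.
  H_2: rank ker ∂_2 − rank ∂_3 = (16 − 15) − 0 = 1, and there is no ∂_3, so H_2 = Z.

As a check, the Euler characteristic is 8 − 24 + 16 = 0, which agrees with 1 − 2 + 1 = 0.

Hence the Betti numbers are b_0 = 1, b_1 = 2, b_2 = 1.

b_0 = 1, b_1 = 2, b_2 = 1.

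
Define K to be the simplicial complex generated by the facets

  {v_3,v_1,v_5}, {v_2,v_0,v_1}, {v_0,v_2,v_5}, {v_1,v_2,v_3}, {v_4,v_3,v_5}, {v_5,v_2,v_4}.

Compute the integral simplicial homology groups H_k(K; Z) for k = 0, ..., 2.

K has 6 vertices, 12 edges, 6 triangles.
rank ∂_0 = 0, rank ∂_1 = 5 ⇒ b_0 = 6 − 0 − 5 = 1; all invariant factors of ∂_1 are 1 so no torsion. So H_0 = Z.
rank ∂_1 = 5, rank ∂_2 = 6 ⇒ b_1 = 12 − 5 − 6 = 1; all invariant factors of ∂_2 are 1 so no torsion. So H_1 = Z.
rank ∂_2 = 6, rank ∂_3 = 0 ⇒ b_2 = 6 − 6 − 0 = 0. So H_2 = 0.

H_0 = Z,  H_1 = Z,  H_2 = 0.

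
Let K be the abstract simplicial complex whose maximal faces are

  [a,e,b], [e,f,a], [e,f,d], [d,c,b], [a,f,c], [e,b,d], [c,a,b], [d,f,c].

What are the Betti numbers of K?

b_0 = 1, b_1 = 0, b_2 = 1.

Order the vertices as a < b < c < d < e < f. Listing each simplex with vertices in this order, K has dimension 2 with simplices:

  0-simplices (6): a, b, c, d, e, f
  1-simplices (12): ab, ac, ae, af, bc, bd, be, cd, cf, de, df, ef
  2-simplices (8): abc, abe, acf, aef, bcd, bde, cdf, def

Hence C_0 ≅ Z^6, C_1 ≅ Z^12, C_2 ≅ Z^8.

∂_1: C_1 → C_0 is given by ∂[p,q] = [q] − [p]. For instance
  ∂df = f − d.
The resulting 6×12 matrix has rank 5, and its Smith normal form has invariant factors (1,1,1,1,1).

Boundary ∂_2: C_2 → C_1 maps a triangle to the signed sum of its edges. For instance
  ∂cdf = df − cf + cd,
  ∂abc = bc − ac + ab.
This gives a 12×8 integer matrix of rank 7; reducing to Smith normal form yields diagonal entries (1,1,1,1,1,1,1).

From H_k ≅ ker(∂_k) / im(∂_{k+1}) we obtain:

  H_0: rank C_0 − rank ∂_1 = 6 − 5 = 1, and the invariant factors of ∂_1 are all 1, so H_0 = Z.
  H_1: rank ker ∂_1 − rank ∂_2 = (12 − 5) − 7 = 0, and the invariant factors of ∂_2 are all 1, so H_1 = 0.
  H_2: rank ker ∂_2 − rank ∂_3 = (8 − 7) − 0 = 1, and there is no ∂_3, so H_2 = Z.

As a check, the Euler characteristic is 6 − 12 + 8 = 2, which agrees with 1 − 0 + 1 = 2.

Hence the Betti numbers are b_0 = 1, b_1 = 0, b_2 = 1.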